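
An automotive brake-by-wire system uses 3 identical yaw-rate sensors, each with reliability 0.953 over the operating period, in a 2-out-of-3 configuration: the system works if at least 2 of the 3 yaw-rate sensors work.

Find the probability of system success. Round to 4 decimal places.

0.9936

R = Σ_{i=2}^{3} C(3,i) p^i (1−p)^{3−i} with p = 0.953
C(3,2)·0.953^2·0.047^1 = 0.128057
C(3,3)·0.953^3·0.047^0 = 0.865523
Sum = 0.9936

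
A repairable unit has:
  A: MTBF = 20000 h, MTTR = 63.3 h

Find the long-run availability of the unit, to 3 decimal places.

A(A) = MTBF/(MTBF+MTTR) = 20000/(20000+63.3) = 0.997

0.997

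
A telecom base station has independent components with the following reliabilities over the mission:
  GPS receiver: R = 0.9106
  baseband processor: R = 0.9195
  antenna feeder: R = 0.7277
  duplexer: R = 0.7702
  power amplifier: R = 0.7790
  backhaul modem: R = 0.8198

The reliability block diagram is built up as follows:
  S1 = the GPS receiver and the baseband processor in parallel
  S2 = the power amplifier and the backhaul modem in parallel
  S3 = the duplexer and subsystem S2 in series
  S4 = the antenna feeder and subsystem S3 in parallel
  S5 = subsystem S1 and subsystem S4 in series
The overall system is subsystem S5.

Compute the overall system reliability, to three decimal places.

0.922

Parallel (GPS receiver and baseband processor): 1 − (1 − 0.91060)(1 − 0.91950) = 0.99280
Parallel (power amplifier and backhaul modem): 1 − (1 − 0.77900)(1 − 0.81980) = 0.96018
Series (duplexer and [0.96018]): 0.77020 × 0.96018 = 0.73953
Parallel (antenna feeder and [0.73953]): 1 − (1 − 0.72770)(1 − 0.73953) = 0.92907
Series ([0.99280] and [0.92907]): 0.99280 × 0.92907 = 0.922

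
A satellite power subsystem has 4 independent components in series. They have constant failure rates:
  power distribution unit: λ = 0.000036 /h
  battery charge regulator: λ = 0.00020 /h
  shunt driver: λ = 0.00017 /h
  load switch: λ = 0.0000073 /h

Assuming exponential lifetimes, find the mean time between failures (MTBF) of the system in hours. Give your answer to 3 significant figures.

Series of exponential components: λ_sys = Σ λ_i
λ_sys = 0.000036 + 0.00020 + 0.00017 + 0.0000073 = 4.1330e-04 /h
MTBF = 1 / λ_sys = 2420 h

2420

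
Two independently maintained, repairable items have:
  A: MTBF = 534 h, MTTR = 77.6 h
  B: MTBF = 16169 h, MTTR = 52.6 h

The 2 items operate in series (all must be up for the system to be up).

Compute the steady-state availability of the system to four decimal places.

0.8703

A(A) = MTBF/(MTBF+MTTR) = 534/(534+77.6) = 0.873120
A(B) = MTBF/(MTBF+MTTR) = 16169/(16169+52.6) = 0.996757
Series availability: 0.873120 × 0.996757 = 0.8703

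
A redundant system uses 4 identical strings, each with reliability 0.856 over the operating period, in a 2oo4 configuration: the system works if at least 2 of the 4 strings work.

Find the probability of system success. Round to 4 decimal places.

R = Σ_{i=2}^{4} C(4,i) p^i (1−p)^{4−i} with p = 0.856
C(4,2)·0.856^2·0.144^2 = 0.091164
C(4,3)·0.856^3·0.144^1 = 0.361280
C(4,4)·0.856^4·0.144^0 = 0.536902
Sum = 0.9893

0.9893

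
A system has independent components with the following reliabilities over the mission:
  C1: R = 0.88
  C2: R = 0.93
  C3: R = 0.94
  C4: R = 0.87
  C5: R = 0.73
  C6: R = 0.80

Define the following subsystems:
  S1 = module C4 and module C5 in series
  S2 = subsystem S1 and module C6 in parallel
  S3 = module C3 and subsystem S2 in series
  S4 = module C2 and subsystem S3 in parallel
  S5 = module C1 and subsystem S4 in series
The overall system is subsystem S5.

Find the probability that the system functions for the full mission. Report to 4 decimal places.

0.8721

Series (C4 and C5): 0.870000 × 0.730000 = 0.635100
Parallel ([0.635100] and C6): 1 − (1 − 0.635100)(1 − 0.800000) = 0.927020
Series (C3 and [0.927020]): 0.940000 × 0.927020 = 0.871399
Parallel (C2 and [0.871399]): 1 − (1 − 0.930000)(1 − 0.871399) = 0.990998
Series (C1 and [0.990998]): 0.880000 × 0.990998 = 0.8721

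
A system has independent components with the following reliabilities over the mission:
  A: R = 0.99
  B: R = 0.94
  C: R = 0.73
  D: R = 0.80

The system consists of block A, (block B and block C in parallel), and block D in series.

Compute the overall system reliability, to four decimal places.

0.7792

Parallel (B and C): 1 − (1 − 0.940000)(1 − 0.730000) = 0.983800
Series (A, [0.983800], and D): 0.990000 × 0.983800 × 0.800000 = 0.7792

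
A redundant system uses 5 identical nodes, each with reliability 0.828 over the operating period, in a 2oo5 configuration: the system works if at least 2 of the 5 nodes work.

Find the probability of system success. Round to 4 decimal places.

R = Σ_{i=2}^{5} C(5,i) p^i (1−p)^{5−i} with p = 0.828
C(5,2)·0.828^2·0.172^3 = 0.034886
C(5,3)·0.828^3·0.172^2 = 0.167938
C(5,4)·0.828^4·0.172^1 = 0.404222
C(5,5)·0.828^5·0.172^0 = 0.389181
Sum = 0.9962

0.9962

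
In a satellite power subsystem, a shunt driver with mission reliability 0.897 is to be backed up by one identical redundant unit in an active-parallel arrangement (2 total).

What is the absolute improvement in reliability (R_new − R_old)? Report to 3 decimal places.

R_before = 0.897
R_after = 1 − (1 − 0.897)^2 = 0.989
ΔR = 0.989 − 0.897 = 0.092

0.092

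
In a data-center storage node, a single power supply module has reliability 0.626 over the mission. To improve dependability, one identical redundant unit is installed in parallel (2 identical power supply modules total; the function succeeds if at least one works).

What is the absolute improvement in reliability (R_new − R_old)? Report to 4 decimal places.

R_before = 0.626
R_after = 1 − (1 − 0.626)^2 = 0.8601
ΔR = 0.8601 − 0.626 = 0.2341

0.2341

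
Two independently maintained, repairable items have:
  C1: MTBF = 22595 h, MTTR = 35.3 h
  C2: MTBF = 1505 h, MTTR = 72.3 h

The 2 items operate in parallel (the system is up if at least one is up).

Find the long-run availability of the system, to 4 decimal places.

A(C1) = MTBF/(MTBF+MTTR) = 22595/(22595+35.3) = 0.998440
A(C2) = MTBF/(MTBF+MTTR) = 1505/(1505+72.3) = 0.954162
Parallel availability: 1 − (1 − 0.998440)(1 − 0.954162) = 0.9999

0.9999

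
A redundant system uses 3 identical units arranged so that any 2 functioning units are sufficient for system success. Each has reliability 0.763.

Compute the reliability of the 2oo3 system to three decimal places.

0.858

R = Σ_{i=2}^{3} C(3,i) p^i (1−p)^{3−i} with p = 0.763
C(3,2)·0.763^2·0.237^1 = 0.41392
C(3,3)·0.763^3·0.237^0 = 0.44419
Sum = 0.858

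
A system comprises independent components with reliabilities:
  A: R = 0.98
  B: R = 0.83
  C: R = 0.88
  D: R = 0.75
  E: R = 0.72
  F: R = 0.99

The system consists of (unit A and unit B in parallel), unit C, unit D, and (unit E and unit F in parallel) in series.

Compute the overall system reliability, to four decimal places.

0.6559

Parallel (A and B): 1 − (1 − 0.980000)(1 − 0.830000) = 0.996600
Parallel (E and F): 1 − (1 − 0.720000)(1 − 0.990000) = 0.997200
Series ([0.996600], C, D, and [0.997200]): 0.996600 × 0.880000 × 0.750000 × 0.997200 = 0.6559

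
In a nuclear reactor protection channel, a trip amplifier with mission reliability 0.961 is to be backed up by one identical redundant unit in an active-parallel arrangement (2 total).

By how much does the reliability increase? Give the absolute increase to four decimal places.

R_before = 0.961
R_after = 1 − (1 − 0.961)^2 = 0.9985
ΔR = 0.9985 − 0.961 = 0.0375

0.0375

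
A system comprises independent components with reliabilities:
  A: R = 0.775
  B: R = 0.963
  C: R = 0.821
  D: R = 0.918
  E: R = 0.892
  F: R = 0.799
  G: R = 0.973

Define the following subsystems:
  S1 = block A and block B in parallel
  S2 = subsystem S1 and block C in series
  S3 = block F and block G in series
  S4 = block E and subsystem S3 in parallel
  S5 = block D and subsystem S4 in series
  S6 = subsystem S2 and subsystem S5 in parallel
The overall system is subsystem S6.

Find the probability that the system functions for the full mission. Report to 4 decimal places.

0.9807

Parallel (A and B): 1 − (1 − 0.775000)(1 − 0.963000) = 0.991675
Series ([0.991675] and C): 0.991675 × 0.821000 = 0.814165
Series (F and G): 0.799000 × 0.973000 = 0.777427
Parallel (E and [0.777427]): 1 − (1 − 0.892000)(1 − 0.777427) = 0.975962
Series (D and [0.975962]): 0.918000 × 0.975962 = 0.895933
Parallel ([0.814165] and [0.895933]): 1 − (1 − 0.814165)(1 − 0.895933) = 0.9807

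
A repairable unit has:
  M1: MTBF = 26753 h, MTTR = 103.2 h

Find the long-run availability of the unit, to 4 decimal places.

A(M1) = MTBF/(MTBF+MTTR) = 26753/(26753+103.2) = 0.9962

0.9962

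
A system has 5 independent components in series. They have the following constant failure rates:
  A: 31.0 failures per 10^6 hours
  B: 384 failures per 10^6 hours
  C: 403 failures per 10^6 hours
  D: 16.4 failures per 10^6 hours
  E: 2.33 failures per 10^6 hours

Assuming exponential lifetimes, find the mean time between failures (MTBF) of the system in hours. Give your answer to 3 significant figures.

1200

Series of exponential components: λ_sys = Σ λ_i
λ_sys = 0.0000310 + 0.000384 + 0.000403 + 0.0000164 + 0.00000233 = 8.3673e-04 /h
MTBF = 1 / λ_sys = 1200 h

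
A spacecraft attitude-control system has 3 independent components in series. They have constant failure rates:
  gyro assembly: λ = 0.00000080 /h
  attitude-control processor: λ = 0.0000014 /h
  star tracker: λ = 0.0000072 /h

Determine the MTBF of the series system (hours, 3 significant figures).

106000

Series of exponential components: λ_sys = Σ λ_i
λ_sys = 0.00000080 + 0.0000014 + 0.0000072 = 9.4000e-06 /h
MTBF = 1 / λ_sys = 106000 h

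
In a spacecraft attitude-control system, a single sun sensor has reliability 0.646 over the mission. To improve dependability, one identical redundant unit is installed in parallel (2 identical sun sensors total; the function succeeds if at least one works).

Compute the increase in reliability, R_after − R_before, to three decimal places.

0.229

R_before = 0.646
R_after = 1 − (1 − 0.646)^2 = 0.875
ΔR = 0.875 − 0.646 = 0.229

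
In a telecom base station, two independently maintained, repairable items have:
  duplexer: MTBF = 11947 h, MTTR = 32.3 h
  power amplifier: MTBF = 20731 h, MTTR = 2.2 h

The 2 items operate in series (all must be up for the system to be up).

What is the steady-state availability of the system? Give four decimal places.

A(duplexer) = MTBF/(MTBF+MTTR) = 11947/(11947+32.3) = 0.997304
A(power amplifier) = MTBF/(MTBF+MTTR) = 20731/(20731+2.2) = 0.999894
Series availability: 0.997304 × 0.999894 = 0.9972

0.9972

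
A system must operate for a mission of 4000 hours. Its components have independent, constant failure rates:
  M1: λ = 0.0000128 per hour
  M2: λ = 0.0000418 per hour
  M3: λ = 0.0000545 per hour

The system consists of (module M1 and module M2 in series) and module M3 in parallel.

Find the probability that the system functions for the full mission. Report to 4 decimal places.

R(M1) = exp(−0.0000128 × 4000) = 0.950089
R(M2) = exp(−0.0000418 × 4000) = 0.846030
R(M3) = exp(−0.0000545 × 4000) = 0.804125
Series (M1 and M2): 0.950089 × 0.846030 = 0.803804
Parallel ([0.803804] and M3): 1 − (1 − 0.803804)(1 − 0.804125) = 0.9616

0.9616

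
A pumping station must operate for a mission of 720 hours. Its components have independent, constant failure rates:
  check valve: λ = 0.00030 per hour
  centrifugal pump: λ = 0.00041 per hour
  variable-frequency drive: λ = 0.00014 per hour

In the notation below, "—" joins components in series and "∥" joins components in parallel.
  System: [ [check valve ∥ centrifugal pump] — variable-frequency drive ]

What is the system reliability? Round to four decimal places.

0.8592

R(check valve) = exp(−0.00030 × 720) = 0.805735
R(centrifugal pump) = exp(−0.00041 × 720) = 0.744383
R(variable-frequency drive) = exp(−0.00014 × 720) = 0.904114
Parallel (check valve and centrifugal pump): 1 − (1 − 0.805735)(1 − 0.744383) = 0.950343
Series ([0.950343] and variable-frequency drive): 0.950343 × 0.904114 = 0.8592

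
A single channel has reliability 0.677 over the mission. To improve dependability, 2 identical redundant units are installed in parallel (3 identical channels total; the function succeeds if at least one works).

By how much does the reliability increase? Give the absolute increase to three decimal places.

0.289

R_before = 0.677
R_after = 1 − (1 − 0.677)^3 = 0.966
ΔR = 0.966 − 0.677 = 0.289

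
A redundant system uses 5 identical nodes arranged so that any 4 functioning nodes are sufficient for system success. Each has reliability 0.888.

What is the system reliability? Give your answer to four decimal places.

0.9004

R = Σ_{i=4}^{5} C(5,i) p^i (1−p)^{5−i} with p = 0.888
C(5,4)·0.888^4·0.112^1 = 0.348209
C(5,5)·0.888^5·0.112^0 = 0.552160
Sum = 0.9004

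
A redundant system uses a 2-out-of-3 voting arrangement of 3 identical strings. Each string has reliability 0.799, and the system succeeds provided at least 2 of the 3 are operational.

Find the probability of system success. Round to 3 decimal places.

0.895

R = Σ_{i=2}^{3} C(3,i) p^i (1−p)^{3−i} with p = 0.799
C(3,2)·0.799^2·0.201^1 = 0.38496
C(3,3)·0.799^3·0.201^0 = 0.51008
Sum = 0.895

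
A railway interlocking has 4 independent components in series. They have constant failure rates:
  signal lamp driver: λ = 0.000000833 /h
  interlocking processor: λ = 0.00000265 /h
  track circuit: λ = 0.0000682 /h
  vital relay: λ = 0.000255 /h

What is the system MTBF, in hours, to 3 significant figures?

Series of exponential components: λ_sys = Σ λ_i
λ_sys = 0.000000833 + 0.00000265 + 0.0000682 + 0.000255 = 3.2668e-04 /h
MTBF = 1 / λ_sys = 3060 h

3060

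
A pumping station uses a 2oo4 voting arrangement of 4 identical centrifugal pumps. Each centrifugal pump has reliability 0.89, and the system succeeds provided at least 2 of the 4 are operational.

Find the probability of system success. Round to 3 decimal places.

R = Σ_{i=2}^{4} C(4,i) p^i (1−p)^{4−i} with p = 0.89
C(4,2)·0.89^2·0.11^2 = 0.05751
C(4,3)·0.89^3·0.11^1 = 0.31019
C(4,4)·0.89^4·0.11^0 = 0.62742
Sum = 0.995

0.995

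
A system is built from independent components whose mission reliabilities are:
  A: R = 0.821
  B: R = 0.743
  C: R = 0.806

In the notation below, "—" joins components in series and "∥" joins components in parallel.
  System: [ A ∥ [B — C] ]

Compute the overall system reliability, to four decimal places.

0.9282

Series (B and C): 0.743000 × 0.806000 = 0.598858
Parallel (A and [0.598858]): 1 − (1 − 0.821000)(1 − 0.598858) = 0.9282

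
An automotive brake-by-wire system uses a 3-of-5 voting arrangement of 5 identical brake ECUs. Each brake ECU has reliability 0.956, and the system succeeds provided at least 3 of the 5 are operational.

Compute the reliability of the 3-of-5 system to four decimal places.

R = Σ_{i=3}^{5} C(5,i) p^i (1−p)^{5−i} with p = 0.956
C(5,3)·0.956^3·0.044^2 = 0.016915
C(5,4)·0.956^4·0.044^1 = 0.183761
C(5,5)·0.956^5·0.044^0 = 0.798527
Sum = 0.9992

0.9992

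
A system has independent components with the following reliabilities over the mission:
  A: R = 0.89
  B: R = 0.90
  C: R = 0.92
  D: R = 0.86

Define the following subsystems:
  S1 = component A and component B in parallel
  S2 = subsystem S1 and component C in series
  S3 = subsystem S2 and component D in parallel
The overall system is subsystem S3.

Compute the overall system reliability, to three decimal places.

Parallel (A and B): 1 − (1 − 0.89000)(1 − 0.90000) = 0.98900
Series ([0.98900] and C): 0.98900 × 0.92000 = 0.90988
Parallel ([0.90988] and D): 1 − (1 − 0.90988)(1 − 0.86000) = 0.987

0.987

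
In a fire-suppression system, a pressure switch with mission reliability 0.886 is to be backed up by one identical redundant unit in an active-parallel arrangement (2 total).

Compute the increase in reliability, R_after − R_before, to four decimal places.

R_before = 0.886
R_after = 1 − (1 − 0.886)^2 = 0.9870
ΔR = 0.9870 − 0.886 = 0.1010

0.1010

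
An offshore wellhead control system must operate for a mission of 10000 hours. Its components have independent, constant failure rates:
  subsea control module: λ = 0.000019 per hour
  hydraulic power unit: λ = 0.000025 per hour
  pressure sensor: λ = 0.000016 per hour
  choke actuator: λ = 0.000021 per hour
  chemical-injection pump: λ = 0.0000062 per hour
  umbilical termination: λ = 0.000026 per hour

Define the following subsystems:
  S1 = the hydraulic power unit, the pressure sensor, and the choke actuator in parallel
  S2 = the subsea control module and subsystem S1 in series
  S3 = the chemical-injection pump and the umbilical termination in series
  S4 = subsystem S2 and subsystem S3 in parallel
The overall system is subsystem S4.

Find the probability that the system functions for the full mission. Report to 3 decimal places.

0.951

R(subsea control module) = exp(−0.000019 × 10000) = 0.82696
R(hydraulic power unit) = exp(−0.000025 × 10000) = 0.77880
R(pressure sensor) = exp(−0.000016 × 10000) = 0.85214
R(choke actuator) = exp(−0.000021 × 10000) = 0.81058
R(chemical-injection pump) = exp(−0.0000062 × 10000) = 0.93988
R(umbilical termination) = exp(−0.000026 × 10000) = 0.77105
Parallel (hydraulic power unit, pressure sensor, and choke actuator): 1 − (1 − 0.77880)(1 − 0.85214)(1 − 0.81058) = 0.99380
Series (subsea control module and [0.99380]): 0.82696 × 0.99380 = 0.82183
Series (chemical-injection pump and umbilical termination): 0.93988 × 0.77105 = 0.72469
Parallel ([0.82183] and [0.72469]): 1 − (1 − 0.82183)(1 − 0.72469) = 0.951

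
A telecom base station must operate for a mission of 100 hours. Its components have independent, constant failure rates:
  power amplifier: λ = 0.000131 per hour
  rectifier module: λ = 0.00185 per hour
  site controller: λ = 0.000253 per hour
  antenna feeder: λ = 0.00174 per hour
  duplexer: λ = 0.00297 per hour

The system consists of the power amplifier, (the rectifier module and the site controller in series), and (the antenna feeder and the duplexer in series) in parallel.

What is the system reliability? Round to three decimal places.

0.999

R(power amplifier) = exp(−0.000131 × 100) = 0.98699
R(rectifier module) = exp(−0.00185 × 100) = 0.83110
R(site controller) = exp(−0.000253 × 100) = 0.97502
R(antenna feeder) = exp(−0.00174 × 100) = 0.84030
R(duplexer) = exp(−0.00297 × 100) = 0.74304
Series (rectifier module and site controller): 0.83110 × 0.97502 = 0.81034
Series (antenna feeder and duplexer): 0.84030 × 0.74304 = 0.62438
Parallel (power amplifier, [0.81034], and [0.62438]): 1 − (1 − 0.98699)(1 − 0.81034)(1 − 0.62438) = 0.999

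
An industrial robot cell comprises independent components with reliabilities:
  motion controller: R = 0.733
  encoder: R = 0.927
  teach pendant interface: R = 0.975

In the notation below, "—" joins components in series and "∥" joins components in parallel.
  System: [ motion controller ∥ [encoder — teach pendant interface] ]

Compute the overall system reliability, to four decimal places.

Series (encoder and teach pendant interface): 0.927000 × 0.975000 = 0.903825
Parallel (motion controller and [0.903825]): 1 − (1 − 0.733000)(1 − 0.903825) = 0.9743

0.9743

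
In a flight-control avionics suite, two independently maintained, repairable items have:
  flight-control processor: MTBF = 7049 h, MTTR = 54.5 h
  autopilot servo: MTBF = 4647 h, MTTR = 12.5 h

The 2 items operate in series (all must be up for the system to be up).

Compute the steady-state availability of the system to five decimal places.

A(flight-control processor) = MTBF/(MTBF+MTTR) = 7049/(7049+54.5) = 0.992328
A(autopilot servo) = MTBF/(MTBF+MTTR) = 4647/(4647+12.5) = 0.997317
Series availability: 0.992328 × 0.997317 = 0.98967

0.98967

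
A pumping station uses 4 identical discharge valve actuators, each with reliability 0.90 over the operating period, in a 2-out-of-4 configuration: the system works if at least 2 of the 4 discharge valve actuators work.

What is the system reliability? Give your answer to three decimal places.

0.996

R = Σ_{i=2}^{4} C(4,i) p^i (1−p)^{4−i} with p = 0.90
C(4,2)·0.90^2·0.10^2 = 0.04860
C(4,3)·0.90^3·0.10^1 = 0.29160
C(4,4)·0.90^4·0.10^0 = 0.65610
Sum = 0.996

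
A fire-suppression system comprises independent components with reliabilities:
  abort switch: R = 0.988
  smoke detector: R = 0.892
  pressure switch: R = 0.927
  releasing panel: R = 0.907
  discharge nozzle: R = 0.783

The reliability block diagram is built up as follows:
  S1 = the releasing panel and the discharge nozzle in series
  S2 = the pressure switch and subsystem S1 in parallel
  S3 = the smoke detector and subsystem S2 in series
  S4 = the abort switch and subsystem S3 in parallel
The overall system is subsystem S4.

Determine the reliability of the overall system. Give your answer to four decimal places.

0.9985

Series (releasing panel and discharge nozzle): 0.907000 × 0.783000 = 0.710181
Parallel (pressure switch and [0.710181]): 1 − (1 − 0.927000)(1 − 0.710181) = 0.978843
Series (smoke detector and [0.978843]): 0.892000 × 0.978843 = 0.873128
Parallel (abort switch and [0.873128]): 1 − (1 − 0.988000)(1 − 0.873128) = 0.9985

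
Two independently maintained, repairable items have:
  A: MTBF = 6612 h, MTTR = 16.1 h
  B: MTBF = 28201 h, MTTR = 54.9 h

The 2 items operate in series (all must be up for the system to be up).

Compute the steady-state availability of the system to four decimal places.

0.9956

A(A) = MTBF/(MTBF+MTTR) = 6612/(6612+16.1) = 0.997571
A(B) = MTBF/(MTBF+MTTR) = 28201/(28201+54.9) = 0.998057
Series availability: 0.997571 × 0.998057 = 0.9956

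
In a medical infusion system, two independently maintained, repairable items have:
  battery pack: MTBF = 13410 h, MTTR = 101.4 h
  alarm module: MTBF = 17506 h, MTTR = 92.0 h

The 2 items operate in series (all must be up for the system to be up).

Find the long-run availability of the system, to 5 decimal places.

A(battery pack) = MTBF/(MTBF+MTTR) = 13410/(13410+101.4) = 0.992495
A(alarm module) = MTBF/(MTBF+MTTR) = 17506/(17506+92.0) = 0.994772
Series availability: 0.992495 × 0.994772 = 0.98731

0.98731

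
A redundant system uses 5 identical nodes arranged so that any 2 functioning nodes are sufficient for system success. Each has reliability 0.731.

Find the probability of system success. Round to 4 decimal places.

0.9795

R = Σ_{i=2}^{5} C(5,i) p^i (1−p)^{5−i} with p = 0.731
C(5,2)·0.731^2·0.269^3 = 0.104014
C(5,3)·0.731^3·0.269^2 = 0.282655
C(5,4)·0.731^4·0.269^1 = 0.384054
C(5,5)·0.731^5·0.269^0 = 0.208731
Sum = 0.9795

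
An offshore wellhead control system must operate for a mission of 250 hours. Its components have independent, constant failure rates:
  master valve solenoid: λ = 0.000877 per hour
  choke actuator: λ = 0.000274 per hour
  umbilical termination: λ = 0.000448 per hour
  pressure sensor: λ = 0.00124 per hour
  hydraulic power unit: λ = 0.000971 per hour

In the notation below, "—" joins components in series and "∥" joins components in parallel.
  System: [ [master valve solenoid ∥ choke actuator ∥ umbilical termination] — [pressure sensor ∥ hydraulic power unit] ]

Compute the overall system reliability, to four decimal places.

R(master valve solenoid) = exp(−0.000877 × 250) = 0.803121
R(choke actuator) = exp(−0.000274 × 250) = 0.933793
R(umbilical termination) = exp(−0.000448 × 250) = 0.894044
R(pressure sensor) = exp(−0.00124 × 250) = 0.733447
R(hydraulic power unit) = exp(−0.000971 × 250) = 0.784468
Parallel (master valve solenoid, choke actuator, and umbilical termination): 1 − (1 − 0.803121)(1 − 0.933793)(1 − 0.894044) = 0.998619
Parallel (pressure sensor and hydraulic power unit): 1 − (1 − 0.733447)(1 − 0.784468) = 0.942549
Series ([0.998619] and [0.942549]): 0.998619 × 0.942549 = 0.9412

0.9412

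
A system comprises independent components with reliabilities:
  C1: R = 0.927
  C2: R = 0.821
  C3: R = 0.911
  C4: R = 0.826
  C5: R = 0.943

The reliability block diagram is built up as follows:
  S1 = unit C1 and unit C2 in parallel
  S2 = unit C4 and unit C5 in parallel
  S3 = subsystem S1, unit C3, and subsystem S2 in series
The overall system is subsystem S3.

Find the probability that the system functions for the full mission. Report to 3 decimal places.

Parallel (C1 and C2): 1 − (1 − 0.92700)(1 − 0.82100) = 0.98693
Parallel (C4 and C5): 1 − (1 − 0.82600)(1 − 0.94300) = 0.99008
Series ([0.98693], C3, and [0.99008]): 0.98693 × 0.91100 × 0.99008 = 0.890

0.890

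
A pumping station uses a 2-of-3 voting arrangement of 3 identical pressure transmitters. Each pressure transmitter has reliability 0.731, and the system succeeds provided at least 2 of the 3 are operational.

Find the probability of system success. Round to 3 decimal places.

0.822

R = Σ_{i=2}^{3} C(3,i) p^i (1−p)^{3−i} with p = 0.731
C(3,2)·0.731^2·0.269^1 = 0.43123
C(3,3)·0.731^3·0.269^0 = 0.39062
Sum = 0.822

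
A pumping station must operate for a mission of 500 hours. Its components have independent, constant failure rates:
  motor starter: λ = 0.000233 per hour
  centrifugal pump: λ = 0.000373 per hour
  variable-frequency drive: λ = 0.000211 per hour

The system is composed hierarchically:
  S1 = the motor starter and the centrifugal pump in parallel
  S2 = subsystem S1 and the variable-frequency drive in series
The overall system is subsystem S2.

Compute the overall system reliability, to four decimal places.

0.8830

R(motor starter) = exp(−0.000233 × 500) = 0.890030
R(centrifugal pump) = exp(−0.000373 × 500) = 0.829859
R(variable-frequency drive) = exp(−0.000211 × 500) = 0.899874
Parallel (motor starter and centrifugal pump): 1 − (1 − 0.890030)(1 − 0.829859) = 0.981290
Series ([0.981290] and variable-frequency drive): 0.981290 × 0.899874 = 0.8830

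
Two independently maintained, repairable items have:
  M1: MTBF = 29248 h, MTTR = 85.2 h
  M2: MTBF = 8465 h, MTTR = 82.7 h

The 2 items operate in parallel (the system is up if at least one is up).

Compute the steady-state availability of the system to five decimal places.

A(M1) = MTBF/(MTBF+MTTR) = 29248/(29248+85.2) = 0.997095
A(M2) = MTBF/(MTBF+MTTR) = 8465/(8465+82.7) = 0.990325
Parallel availability: 1 − (1 − 0.997095)(1 − 0.990325) = 0.99997

0.99997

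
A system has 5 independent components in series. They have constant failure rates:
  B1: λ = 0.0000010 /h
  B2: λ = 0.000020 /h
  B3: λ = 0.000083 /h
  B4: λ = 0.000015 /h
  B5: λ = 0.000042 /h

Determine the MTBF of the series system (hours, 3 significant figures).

6210

Series of exponential components: λ_sys = Σ λ_i
λ_sys = 0.0000010 + 0.000020 + 0.000083 + 0.000015 + 0.000042 = 1.6100e-04 /h
MTBF = 1 / λ_sys = 6210 h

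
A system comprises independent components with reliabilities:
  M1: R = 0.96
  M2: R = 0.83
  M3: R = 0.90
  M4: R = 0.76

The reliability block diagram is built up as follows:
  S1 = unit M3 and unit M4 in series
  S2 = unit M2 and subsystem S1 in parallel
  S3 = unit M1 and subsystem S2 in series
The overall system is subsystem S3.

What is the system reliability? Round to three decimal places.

Series (M3 and M4): 0.90000 × 0.76000 = 0.68400
Parallel (M2 and [0.68400]): 1 − (1 − 0.83000)(1 − 0.68400) = 0.94628
Series (M1 and [0.94628]): 0.96000 × 0.94628 = 0.908

0.908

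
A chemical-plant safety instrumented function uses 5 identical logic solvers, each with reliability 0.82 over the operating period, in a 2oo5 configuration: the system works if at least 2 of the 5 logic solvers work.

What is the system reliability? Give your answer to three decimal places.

R = Σ_{i=2}^{5} C(5,i) p^i (1−p)^{5−i} with p = 0.82
C(5,2)·0.82^2·0.18^3 = 0.03921
C(5,3)·0.82^3·0.18^2 = 0.17864
C(5,4)·0.82^4·0.18^1 = 0.40691
C(5,5)·0.82^5·0.18^0 = 0.37074
Sum = 0.996

0.996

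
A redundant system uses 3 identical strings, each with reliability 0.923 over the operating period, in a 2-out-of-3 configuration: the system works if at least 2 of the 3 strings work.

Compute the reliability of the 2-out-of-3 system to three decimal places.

0.983

R = Σ_{i=2}^{3} C(3,i) p^i (1−p)^{3−i} with p = 0.923
C(3,2)·0.923^2·0.077^1 = 0.19680
C(3,3)·0.923^3·0.077^0 = 0.78633
Sum = 0.983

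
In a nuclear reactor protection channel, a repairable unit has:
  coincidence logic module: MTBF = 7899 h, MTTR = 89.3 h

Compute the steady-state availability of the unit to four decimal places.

A(coincidence logic module) = MTBF/(MTBF+MTTR) = 7899/(7899+89.3) = 0.9888

0.9888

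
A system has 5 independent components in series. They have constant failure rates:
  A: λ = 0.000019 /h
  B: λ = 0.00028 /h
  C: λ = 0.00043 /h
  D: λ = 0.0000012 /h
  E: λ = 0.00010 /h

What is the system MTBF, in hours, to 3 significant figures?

Series of exponential components: λ_sys = Σ λ_i
λ_sys = 0.000019 + 0.00028 + 0.00043 + 0.0000012 + 0.00010 = 8.3020e-04 /h
MTBF = 1 / λ_sys = 1200 h

1200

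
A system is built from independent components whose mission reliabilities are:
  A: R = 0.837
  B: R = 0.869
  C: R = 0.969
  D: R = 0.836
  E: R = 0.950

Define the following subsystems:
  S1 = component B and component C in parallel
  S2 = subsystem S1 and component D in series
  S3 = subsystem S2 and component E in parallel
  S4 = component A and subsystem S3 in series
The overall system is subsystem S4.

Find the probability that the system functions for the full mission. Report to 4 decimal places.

0.8300

Parallel (B and C): 1 − (1 − 0.869000)(1 − 0.969000) = 0.995939
Series ([0.995939] and D): 0.995939 × 0.836000 = 0.832605
Parallel ([0.832605] and E): 1 − (1 − 0.832605)(1 − 0.950000) = 0.991630
Series (A and [0.991630]): 0.837000 × 0.991630 = 0.8300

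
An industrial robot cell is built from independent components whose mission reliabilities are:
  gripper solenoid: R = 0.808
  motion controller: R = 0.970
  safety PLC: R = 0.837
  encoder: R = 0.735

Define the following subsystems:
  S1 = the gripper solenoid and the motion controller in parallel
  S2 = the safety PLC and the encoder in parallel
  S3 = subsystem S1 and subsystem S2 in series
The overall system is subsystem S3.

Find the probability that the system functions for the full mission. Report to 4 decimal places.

0.9513

Parallel (gripper solenoid and motion controller): 1 − (1 − 0.808000)(1 − 0.970000) = 0.994240
Parallel (safety PLC and encoder): 1 − (1 − 0.837000)(1 − 0.735000) = 0.956805
Series ([0.994240] and [0.956805]): 0.994240 × 0.956805 = 0.9513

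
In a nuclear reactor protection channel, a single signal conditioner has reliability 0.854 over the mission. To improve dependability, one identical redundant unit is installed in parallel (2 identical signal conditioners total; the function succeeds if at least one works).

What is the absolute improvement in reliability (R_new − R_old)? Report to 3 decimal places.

R_before = 0.854
R_after = 1 − (1 − 0.854)^2 = 0.979
ΔR = 0.979 − 0.854 = 0.125

0.125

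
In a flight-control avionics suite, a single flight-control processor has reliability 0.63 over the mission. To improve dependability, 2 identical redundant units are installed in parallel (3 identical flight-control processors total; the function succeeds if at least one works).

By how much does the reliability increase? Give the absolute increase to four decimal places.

0.3193

R_before = 0.63
R_after = 1 − (1 − 0.63)^3 = 0.9493
ΔR = 0.9493 − 0.63 = 0.3193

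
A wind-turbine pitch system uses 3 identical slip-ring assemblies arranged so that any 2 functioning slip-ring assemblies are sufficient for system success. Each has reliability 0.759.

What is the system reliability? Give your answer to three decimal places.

0.854

R = Σ_{i=2}^{3} C(3,i) p^i (1−p)^{3−i} with p = 0.759
C(3,2)·0.759^2·0.241^1 = 0.41651
C(3,3)·0.759^3·0.241^0 = 0.43725
Sum = 0.854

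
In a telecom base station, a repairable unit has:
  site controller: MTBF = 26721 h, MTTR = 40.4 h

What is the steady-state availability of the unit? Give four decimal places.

0.9985

A(site controller) = MTBF/(MTBF+MTTR) = 26721/(26721+40.4) = 0.9985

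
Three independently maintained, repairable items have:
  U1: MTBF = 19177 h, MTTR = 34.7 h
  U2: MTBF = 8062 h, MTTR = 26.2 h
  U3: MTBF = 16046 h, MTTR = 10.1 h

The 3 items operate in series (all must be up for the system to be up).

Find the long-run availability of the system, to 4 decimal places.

0.9943

A(U1) = MTBF/(MTBF+MTTR) = 19177/(19177+34.7) = 0.998194
A(U2) = MTBF/(MTBF+MTTR) = 8062/(8062+26.2) = 0.996761
A(U3) = MTBF/(MTBF+MTTR) = 16046/(16046+10.1) = 0.999371
Series availability: 0.998194 × 0.996761 × 0.999371 = 0.9943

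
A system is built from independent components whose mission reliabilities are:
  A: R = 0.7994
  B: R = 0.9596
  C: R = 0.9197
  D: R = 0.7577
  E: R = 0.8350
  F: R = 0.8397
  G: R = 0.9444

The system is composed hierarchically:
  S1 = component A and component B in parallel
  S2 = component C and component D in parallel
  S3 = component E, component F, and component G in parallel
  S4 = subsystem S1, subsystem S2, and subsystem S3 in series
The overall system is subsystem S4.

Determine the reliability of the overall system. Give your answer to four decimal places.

Parallel (A and B): 1 − (1 − 0.799400)(1 − 0.959600) = 0.991896
Parallel (C and D): 1 − (1 − 0.919700)(1 − 0.757700) = 0.980543
Parallel (E, F, and G): 1 − (1 − 0.835000)(1 − 0.839700)(1 − 0.944400) = 0.998529
Series ([0.991896], [0.980543], and [0.998529]): 0.991896 × 0.980543 × 0.998529 = 0.9712

0.9712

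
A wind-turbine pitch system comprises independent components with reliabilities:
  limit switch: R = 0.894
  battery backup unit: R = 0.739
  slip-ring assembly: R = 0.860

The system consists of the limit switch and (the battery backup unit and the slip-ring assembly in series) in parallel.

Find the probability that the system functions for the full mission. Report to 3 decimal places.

Series (battery backup unit and slip-ring assembly): 0.73900 × 0.86000 = 0.63554
Parallel (limit switch and [0.63554]): 1 − (1 − 0.89400)(1 − 0.63554) = 0.961

0.961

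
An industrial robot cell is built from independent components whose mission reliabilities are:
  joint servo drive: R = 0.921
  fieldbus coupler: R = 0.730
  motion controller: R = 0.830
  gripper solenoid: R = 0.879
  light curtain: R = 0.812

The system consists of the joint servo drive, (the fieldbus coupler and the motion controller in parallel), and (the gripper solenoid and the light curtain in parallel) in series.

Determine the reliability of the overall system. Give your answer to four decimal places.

Parallel (fieldbus coupler and motion controller): 1 − (1 − 0.730000)(1 − 0.830000) = 0.954100
Parallel (gripper solenoid and light curtain): 1 − (1 − 0.879000)(1 − 0.812000) = 0.977252
Series (joint servo drive, [0.954100], and [0.977252]): 0.921000 × 0.954100 × 0.977252 = 0.8587

0.8587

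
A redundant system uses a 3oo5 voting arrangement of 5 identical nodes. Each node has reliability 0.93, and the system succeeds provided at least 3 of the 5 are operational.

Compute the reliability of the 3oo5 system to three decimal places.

R = Σ_{i=3}^{5} C(5,i) p^i (1−p)^{5−i} with p = 0.93
C(5,3)·0.93^3·0.07^2 = 0.03941
C(5,4)·0.93^4·0.07^1 = 0.26182
C(5,5)·0.93^5·0.07^0 = 0.69569
Sum = 0.997

0.997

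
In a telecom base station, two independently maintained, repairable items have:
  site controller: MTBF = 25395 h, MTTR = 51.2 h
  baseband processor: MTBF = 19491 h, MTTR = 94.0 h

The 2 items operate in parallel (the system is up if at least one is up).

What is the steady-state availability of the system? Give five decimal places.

0.99999

A(site controller) = MTBF/(MTBF+MTTR) = 25395/(25395+51.2) = 0.997988
A(baseband processor) = MTBF/(MTBF+MTTR) = 19491/(19491+94.0) = 0.995200
Parallel availability: 1 − (1 − 0.997988)(1 − 0.995200) = 0.99999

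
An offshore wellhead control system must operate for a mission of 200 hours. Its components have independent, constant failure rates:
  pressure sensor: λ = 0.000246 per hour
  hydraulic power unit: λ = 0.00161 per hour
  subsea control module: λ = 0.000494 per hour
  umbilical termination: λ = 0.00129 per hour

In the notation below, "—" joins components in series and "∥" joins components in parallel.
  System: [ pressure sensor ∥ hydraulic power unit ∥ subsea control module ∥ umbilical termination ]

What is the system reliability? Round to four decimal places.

0.9997

R(pressure sensor) = exp(−0.000246 × 200) = 0.951991
R(hydraulic power unit) = exp(−0.00161 × 200) = 0.724698
R(subsea control module) = exp(−0.000494 × 200) = 0.905924
R(umbilical termination) = exp(−0.00129 × 200) = 0.772595
Parallel (pressure sensor, hydraulic power unit, subsea control module, and umbilical termination): 1 − (1 − 0.951991)(1 − 0.724698)(1 − 0.905924)(1 − 0.772595) = 0.9997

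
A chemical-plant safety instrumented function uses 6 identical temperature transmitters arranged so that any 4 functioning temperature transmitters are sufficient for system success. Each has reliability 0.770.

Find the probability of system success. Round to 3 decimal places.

R = Σ_{i=4}^{6} C(6,i) p^i (1−p)^{6−i} with p = 0.770
C(6,4)·0.770^4·0.230^2 = 0.27894
C(6,5)·0.770^5·0.230^1 = 0.37354
C(6,6)·0.770^6·0.230^0 = 0.20842
Sum = 0.861

0.861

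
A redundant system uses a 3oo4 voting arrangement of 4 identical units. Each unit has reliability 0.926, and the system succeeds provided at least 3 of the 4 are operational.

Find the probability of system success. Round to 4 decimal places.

R = Σ_{i=3}^{4} C(4,i) p^i (1−p)^{4−i} with p = 0.926
C(4,3)·0.926^3·0.074^1 = 0.235031
C(4,4)·0.926^4·0.074^0 = 0.735265
Sum = 0.9703

0.9703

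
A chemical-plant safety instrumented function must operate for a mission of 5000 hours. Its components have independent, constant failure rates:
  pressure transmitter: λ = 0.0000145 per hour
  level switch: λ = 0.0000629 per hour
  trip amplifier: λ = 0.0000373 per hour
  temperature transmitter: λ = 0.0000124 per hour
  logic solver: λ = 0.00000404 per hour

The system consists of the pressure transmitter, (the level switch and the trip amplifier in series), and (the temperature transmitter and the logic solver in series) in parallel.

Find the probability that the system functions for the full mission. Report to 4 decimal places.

0.9978

R(pressure transmitter) = exp(−0.0000145 × 5000) = 0.930066
R(level switch) = exp(−0.0000629 × 5000) = 0.730154
R(trip amplifier) = exp(−0.0000373 × 5000) = 0.829859
R(temperature transmitter) = exp(−0.0000124 × 5000) = 0.939883
R(logic solver) = exp(−0.00000404 × 5000) = 0.980003
Series (level switch and trip amplifier): 0.730154 × 0.829859 = 0.605925
Series (temperature transmitter and logic solver): 0.939883 × 0.980003 = 0.921088
Parallel (pressure transmitter, [0.605925], and [0.921088]): 1 − (1 − 0.930066)(1 − 0.605925)(1 − 0.921088) = 0.9978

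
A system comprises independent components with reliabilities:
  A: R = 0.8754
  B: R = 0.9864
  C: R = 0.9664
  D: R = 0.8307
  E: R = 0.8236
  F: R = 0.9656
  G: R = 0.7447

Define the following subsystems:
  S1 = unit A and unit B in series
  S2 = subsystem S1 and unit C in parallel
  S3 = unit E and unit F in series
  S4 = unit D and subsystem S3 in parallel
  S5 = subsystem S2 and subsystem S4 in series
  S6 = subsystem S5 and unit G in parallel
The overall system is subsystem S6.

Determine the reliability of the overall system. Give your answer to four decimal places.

Series (A and B): 0.875400 × 0.986400 = 0.863495
Parallel ([0.863495] and C): 1 − (1 − 0.863495)(1 − 0.966400) = 0.995413
Series (E and F): 0.823600 × 0.965600 = 0.795268
Parallel (D and [0.795268]): 1 − (1 − 0.830700)(1 − 0.795268) = 0.965339
Series ([0.995413] and [0.965339]): 0.995413 × 0.965339 = 0.960911
Parallel ([0.960911] and G): 1 − (1 − 0.960911)(1 − 0.744700) = 0.9900

0.9900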